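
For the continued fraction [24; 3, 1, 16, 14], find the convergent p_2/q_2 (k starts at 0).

97/4

Using pₖ = aₖpₖ₋₁ + pₖ₋₂, qₖ = aₖqₖ₋₁ + qₖ₋₂ (with p₋₁=1, p₋₂=0, q₋₁=0, q₋₂=1):
  k=0: a=24, p=24, q=1
  k=1: a=3, p=73, q=3
  k=2: a=1, p=97, q=4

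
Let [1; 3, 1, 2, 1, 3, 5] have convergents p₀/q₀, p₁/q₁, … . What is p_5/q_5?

71/56

Using pₖ = aₖpₖ₋₁ + pₖ₋₂, qₖ = aₖqₖ₋₁ + qₖ₋₂ (with p₋₁=1, p₋₂=0, q₋₁=0, q₋₂=1):
  k=0: a=1, p=1, q=1
  k=1: a=3, p=4, q=3
  k=2: a=1, p=5, q=4
  k=3: a=2, p=14, q=11
  k=4: a=1, p=19, q=15
  k=5: a=3, p=71, q=56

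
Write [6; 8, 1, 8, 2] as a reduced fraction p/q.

1033/169

Fold from the inside: start with 2/1.
  8 + 1/2 = 17/2
  1 + 2/17 = 19/17
  8 + 17/19 = 169/19
  6 + 19/169 = 1033/169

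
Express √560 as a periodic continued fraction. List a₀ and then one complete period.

[23; 1, 1, 1, 46]

a₀ = ⌊√560⌋ = 23.
With m₀=0, d₀=1 and mₖ₊₁ = dₖaₖ − mₖ, dₖ₊₁ = (n − mₖ₊₁²)/dₖ, aₖ₊₁ = ⌊(a₀+mₖ₊₁)/dₖ₊₁⌋:
  k=1: m=23, d=31, a=1
  k=2: m=8, d=16, a=1
  k=3: m=8, d=31, a=1
  k=4: m=23, d=1, a=46
d=1 and a=2a₀=46 at k=4, so the next step gives (m, d) = (23, 31) again — its k=1 value — and the period has length 4.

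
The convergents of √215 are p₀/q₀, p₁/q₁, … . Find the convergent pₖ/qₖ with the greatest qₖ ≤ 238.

√215 = [14; 1, 1, 1, 28, …] (period length 4).
Convergents:
  p_0/q_0 = 14/1
  p_1/q_1 = 15/1
  p_2/q_2 = 29/2
  p_3/q_3 = 44/3
  p_4/q_4 = 1261/86
  p_5/q_5 = 1305/89
  p_6/q_6 = 2566/175
  p_7/q_7 = 3871/264
q_6 = 175 ≤ 238 < 264 = q_7, so the answer is 2566/175.

2566/175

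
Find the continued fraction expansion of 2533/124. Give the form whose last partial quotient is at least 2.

[20; 2, 2, 1, 17]

2533 = 20·124 + 53
124 = 2·53 + 18
53 = 2·18 + 17
18 = 1·17 + 1
17 = 17·1 + 0  (stop)
So 2533/124 = [20; 2, 2, 1, 17].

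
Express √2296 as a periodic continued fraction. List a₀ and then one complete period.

a₀ = ⌊√2296⌋ = 47.
With m₀=0, d₀=1 and mₖ₊₁ = dₖaₖ − mₖ, dₖ₊₁ = (n − mₖ₊₁²)/dₖ, aₖ₊₁ = ⌊(a₀+mₖ₊₁)/dₖ₊₁⌋:
  k=1: m=47, d=87, a=1
  k=2: m=40, d=8, a=10
  k=3: m=40, d=87, a=1
  k=4: m=47, d=1, a=94
d=1 and a=2a₀=94 at k=4, so the next step gives (m, d) = (47, 87) again — its k=1 value — and the period has length 4.

[47; 1, 10, 1, 94]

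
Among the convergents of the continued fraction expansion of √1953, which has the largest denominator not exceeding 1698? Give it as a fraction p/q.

√1953 = [44; 5, 5, 3, 12, 3, 5, 5, 88, …] (period length 8).
Convergents:
  p_0/q_0 = 44/1
  p_1/q_1 = 221/5
  p_2/q_2 = 1149/26
  p_3/q_3 = 3668/83
  p_4/q_4 = 45165/1022
  p_5/q_5 = 139163/3149
q_4 = 1022 ≤ 1698 < 3149 = q_5, so the answer is 45165/1022.

45165/1022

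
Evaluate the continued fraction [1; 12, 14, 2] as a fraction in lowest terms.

379/350

Using pₖ = aₖpₖ₋₁ + pₖ₋₂ and qₖ = aₖqₖ₋₁ + qₖ₋₂:
  k=0: a=1, p=1, q=1
  k=1: a=12, p=13, q=12
  k=2: a=14, p=183, q=169
  k=3: a=2, p=379, q=350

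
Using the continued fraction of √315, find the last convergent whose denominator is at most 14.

71/4

√315 = [17; 1, 2, 1, 34, …] (period length 4).
Convergents:
  p_0/q_0 = 17/1
  p_1/q_1 = 18/1
  p_2/q_2 = 53/3
  p_3/q_3 = 71/4
  p_4/q_4 = 2467/139
q_3 = 4 ≤ 14 < 139 = q_4, so the answer is 71/4.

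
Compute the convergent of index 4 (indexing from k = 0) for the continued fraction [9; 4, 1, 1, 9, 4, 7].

793/86

Using pₖ = aₖpₖ₋₁ + pₖ₋₂, qₖ = aₖqₖ₋₁ + qₖ₋₂ (with p₋₁=1, p₋₂=0, q₋₁=0, q₋₂=1):
  k=0: a=9, p=9, q=1
  k=1: a=4, p=37, q=4
  k=2: a=1, p=46, q=5
  k=3: a=1, p=83, q=9
  k=4: a=9, p=793, q=86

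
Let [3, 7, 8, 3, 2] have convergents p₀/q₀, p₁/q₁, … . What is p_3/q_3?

Using pₖ = aₖpₖ₋₁ + pₖ₋₂, qₖ = aₖqₖ₋₁ + qₖ₋₂ (with p₋₁=1, p₋₂=0, q₋₁=0, q₋₂=1):
  k=0: a=3, p=3, q=1
  k=1: a=7, p=22, q=7
  k=2: a=8, p=179, q=57
  k=3: a=3, p=559, q=178

559/178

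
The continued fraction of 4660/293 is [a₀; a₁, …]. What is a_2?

4660 = 15·293 + 265   →  a_0 = 15
293 = 1·265 + 28   →  a_1 = 1
265 = 9·28 + 13   →  a_2 = 9

9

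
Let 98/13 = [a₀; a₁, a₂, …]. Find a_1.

1

98 = 7·13 + 7   →  a_0 = 7
13 = 1·7 + 6   →  a_1 = 1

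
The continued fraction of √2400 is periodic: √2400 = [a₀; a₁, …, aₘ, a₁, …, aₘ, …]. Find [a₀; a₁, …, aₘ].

[48; 1, 96]

a₀ = ⌊√2400⌋ = 48.
With m₀=0, d₀=1 and mₖ₊₁ = dₖaₖ − mₖ, dₖ₊₁ = (n − mₖ₊₁²)/dₖ, aₖ₊₁ = ⌊(a₀+mₖ₊₁)/dₖ₊₁⌋:
  k=1: m=48, d=96, a=1
  k=2: m=48, d=1, a=96
d=1 and a=2a₀=96 at k=2, so the next step gives (m, d) = (48, 96) again — its k=1 value — and the period has length 2.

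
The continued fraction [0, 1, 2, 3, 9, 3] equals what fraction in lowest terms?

Using pₖ = aₖpₖ₋₁ + pₖ₋₂ and qₖ = aₖqₖ₋₁ + qₖ₋₂:
  k=0: a=0, p=0, q=1
  k=1: a=1, p=1, q=1
  k=2: a=2, p=2, q=3
  k=3: a=3, p=7, q=10
  k=4: a=9, p=65, q=93
  k=5: a=3, p=202, q=289

202/289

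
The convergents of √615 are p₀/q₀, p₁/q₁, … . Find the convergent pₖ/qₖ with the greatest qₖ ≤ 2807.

√615 = [24; 1, 3, 1, 48, …] (period length 4).
Convergents:
  p_0/q_0 = 24/1
  p_1/q_1 = 25/1
  p_2/q_2 = 99/4
  p_3/q_3 = 124/5
  p_4/q_4 = 6051/244
  p_5/q_5 = 6175/249
  p_6/q_6 = 24576/991
  p_7/q_7 = 30751/1240
  p_8/q_8 = 1500624/60511
q_7 = 1240 ≤ 2807 < 60511 = q_8, so the answer is 30751/1240.

30751/1240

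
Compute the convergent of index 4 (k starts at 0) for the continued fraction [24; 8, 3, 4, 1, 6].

3208/133

Using pₖ = aₖpₖ₋₁ + pₖ₋₂, qₖ = aₖqₖ₋₁ + qₖ₋₂ (with p₋₁=1, p₋₂=0, q₋₁=0, q₋₂=1):
  k=0: a=24, p=24, q=1
  k=1: a=8, p=193, q=8
  k=2: a=3, p=603, q=25
  k=3: a=4, p=2605, q=108
  k=4: a=1, p=3208, q=133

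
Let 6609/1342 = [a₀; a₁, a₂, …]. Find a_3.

6609 = 4·1342 + 1241   →  a_0 = 4
1342 = 1·1241 + 101   →  a_1 = 1
1241 = 12·101 + 29   →  a_2 = 12
101 = 3·29 + 14   →  a_3 = 3

3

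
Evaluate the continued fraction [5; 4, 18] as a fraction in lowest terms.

383/73

Using pₖ = aₖpₖ₋₁ + pₖ₋₂ and qₖ = aₖqₖ₋₁ + qₖ₋₂:
  k=0: a=5, p=5, q=1
  k=1: a=4, p=21, q=4
  k=2: a=18, p=383, q=73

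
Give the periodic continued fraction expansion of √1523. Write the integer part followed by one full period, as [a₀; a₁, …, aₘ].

[39; 39, 78]

a₀ = ⌊√1523⌋ = 39.
With m₀=0, d₀=1 and mₖ₊₁ = dₖaₖ − mₖ, dₖ₊₁ = (n − mₖ₊₁²)/dₖ, aₖ₊₁ = ⌊(a₀+mₖ₊₁)/dₖ₊₁⌋:
  k=1: m=39, d=2, a=39
  k=2: m=39, d=1, a=78
d=1 and a=2a₀=78 at k=2, so the next step gives (m, d) = (39, 2) again — its k=1 value — and the period has length 2.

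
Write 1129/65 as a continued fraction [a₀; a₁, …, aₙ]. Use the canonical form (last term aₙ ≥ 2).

[17; 2, 1, 2, 2, 3]

1129 = 17×65 + 24
65 = 2×24 + 17
24 = 1×17 + 7
17 = 2×7 + 3
7 = 2×3 + 1
3 = 3×1 + 0  (stop)
So 1129/65 = [17; 2, 1, 2, 2, 3].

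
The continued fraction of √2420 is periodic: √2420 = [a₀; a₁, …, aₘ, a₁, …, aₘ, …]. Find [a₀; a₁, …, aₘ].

a₀ = ⌊√2420⌋ = 49.
With m₀=0, d₀=1 and mₖ₊₁ = dₖaₖ − mₖ, dₖ₊₁ = (n − mₖ₊₁²)/dₖ, aₖ₊₁ = ⌊(a₀+mₖ₊₁)/dₖ₊₁⌋:
  k=1: m=49, d=19, a=5
  k=2: m=46, d=16, a=5
  k=3: m=34, d=79, a=1
  k=4: m=45, d=5, a=18
  k=5: m=45, d=79, a=1
  k=6: m=34, d=16, a=5
  k=7: m=46, d=19, a=5
  k=8: m=49, d=1, a=98
d=1 and a=2a₀=98 at k=8, so the next step gives (m, d) = (49, 19) again — its k=1 value — and the period has length 8.

[49; 5, 5, 1, 18, 1, 5, 5, 98]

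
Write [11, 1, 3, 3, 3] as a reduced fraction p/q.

506/43

Fold from the inside: start with 3/1.
  3 + 1/3 = 10/3
  3 + 3/10 = 33/10
  1 + 10/33 = 43/33
  11 + 33/43 = 506/43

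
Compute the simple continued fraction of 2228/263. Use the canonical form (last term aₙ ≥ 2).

[8; 2, 8, 3, 1, 3]

2228 = 8×263 + 124
263 = 2×124 + 15
124 = 8×15 + 4
15 = 3×4 + 3
4 = 1×3 + 1
3 = 3×1 + 0  (stop)
So 2228/263 = [8; 2, 8, 3, 1, 3].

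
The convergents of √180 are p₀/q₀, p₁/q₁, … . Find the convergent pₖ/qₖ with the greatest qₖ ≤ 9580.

√180 = [13; 2, 2, 2, 26, …] (period length 4).
Convergents:
  p_0/q_0 = 13/1
  p_1/q_1 = 27/2
  p_2/q_2 = 67/5
  p_3/q_3 = 161/12
  p_4/q_4 = 4253/317
  p_5/q_5 = 8667/646
  p_6/q_6 = 21587/1609
  p_7/q_7 = 51841/3864
  p_8/q_8 = 1369453/102073
q_7 = 3864 ≤ 9580 < 102073 = q_8, so the answer is 51841/3864.

51841/3864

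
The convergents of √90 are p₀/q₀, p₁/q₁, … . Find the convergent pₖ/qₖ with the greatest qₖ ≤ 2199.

√90 = [9; 2, 18, …] (period length 2).
Convergents:
  p_0/q_0 = 9/1
  p_1/q_1 = 19/2
  p_2/q_2 = 351/37
  p_3/q_3 = 721/76
  p_4/q_4 = 13329/1405
  p_5/q_5 = 27379/2886
q_4 = 1405 ≤ 2199 < 2886 = q_5, so the answer is 13329/1405.

13329/1405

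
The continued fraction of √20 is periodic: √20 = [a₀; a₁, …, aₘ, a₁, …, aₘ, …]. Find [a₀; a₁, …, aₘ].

[4; 2, 8]

a₀ = ⌊√20⌋ = 4.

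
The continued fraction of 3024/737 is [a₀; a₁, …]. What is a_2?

1

3024 = 4·737 + 76   →  a_0 = 4
737 = 9·76 + 53   →  a_1 = 9
76 = 1·53 + 23   →  a_2 = 1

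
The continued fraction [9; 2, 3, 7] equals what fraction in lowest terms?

481/51

Using pₖ = aₖpₖ₋₁ + pₖ₋₂ and qₖ = aₖqₖ₋₁ + qₖ₋₂:
  k=0: a=9, p=9, q=1
  k=1: a=2, p=19, q=2
  k=2: a=3, p=66, q=7
  k=3: a=7, p=481, q=51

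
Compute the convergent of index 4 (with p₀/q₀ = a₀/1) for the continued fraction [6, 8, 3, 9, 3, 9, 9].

4431/724

Using pₖ = aₖpₖ₋₁ + pₖ₋₂, qₖ = aₖqₖ₋₁ + qₖ₋₂ (with p₋₁=1, p₋₂=0, q₋₁=0, q₋₂=1):
  k=0: a=6, p=6, q=1
  k=1: a=8, p=49, q=8
  k=2: a=3, p=153, q=25
  k=3: a=9, p=1426, q=233
  k=4: a=3, p=4431, q=724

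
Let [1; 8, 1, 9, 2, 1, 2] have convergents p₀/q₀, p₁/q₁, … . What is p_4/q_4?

208/187

Using pₖ = aₖpₖ₋₁ + pₖ₋₂, qₖ = aₖqₖ₋₁ + qₖ₋₂ (with p₋₁=1, p₋₂=0, q₋₁=0, q₋₂=1):
  k=0: a=1, p=1, q=1
  k=1: a=8, p=9, q=8
  k=2: a=1, p=10, q=9
  k=3: a=9, p=99, q=89
  k=4: a=2, p=208, q=187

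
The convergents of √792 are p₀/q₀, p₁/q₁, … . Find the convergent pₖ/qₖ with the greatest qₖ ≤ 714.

11060/393

√792 = [28; 7, 56, …] (period length 2).
Convergents:
  p_0/q_0 = 28/1
  p_1/q_1 = 197/7
  p_2/q_2 = 11060/393
  p_3/q_3 = 77617/2758
q_2 = 393 ≤ 714 < 2758 = q_3, so the answer is 11060/393.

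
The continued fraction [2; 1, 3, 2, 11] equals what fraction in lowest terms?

Using pₖ = aₖpₖ₋₁ + pₖ₋₂ and qₖ = aₖqₖ₋₁ + qₖ₋₂:
  k=0: a=2, p=2, q=1
  k=1: a=1, p=3, q=1
  k=2: a=3, p=11, q=4
  k=3: a=2, p=25, q=9
  k=4: a=11, p=286, q=103

286/103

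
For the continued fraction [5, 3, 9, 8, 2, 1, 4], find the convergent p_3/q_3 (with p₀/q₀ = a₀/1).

1208/227

Using pₖ = aₖpₖ₋₁ + pₖ₋₂, qₖ = aₖqₖ₋₁ + qₖ₋₂ (with p₋₁=1, p₋₂=0, q₋₁=0, q₋₂=1):
  k=0: a=5, p=5, q=1
  k=1: a=3, p=16, q=3
  k=2: a=9, p=149, q=28
  k=3: a=8, p=1208, q=227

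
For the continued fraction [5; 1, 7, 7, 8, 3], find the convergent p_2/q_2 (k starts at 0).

Using pₖ = aₖpₖ₋₁ + pₖ₋₂, qₖ = aₖqₖ₋₁ + qₖ₋₂ (with p₋₁=1, p₋₂=0, q₋₁=0, q₋₂=1):
  k=0: a=5, p=5, q=1
  k=1: a=1, p=6, q=1
  k=2: a=7, p=47, q=8

47/8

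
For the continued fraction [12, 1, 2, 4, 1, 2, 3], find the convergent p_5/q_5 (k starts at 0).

Using pₖ = aₖpₖ₋₁ + pₖ₋₂, qₖ = aₖqₖ₋₁ + qₖ₋₂ (with p₋₁=1, p₋₂=0, q₋₁=0, q₋₂=1):
  k=0: a=12, p=12, q=1
  k=1: a=1, p=13, q=1
  k=2: a=2, p=38, q=3
  k=3: a=4, p=165, q=13
  k=4: a=1, p=203, q=16
  k=5: a=2, p=571, q=45

571/45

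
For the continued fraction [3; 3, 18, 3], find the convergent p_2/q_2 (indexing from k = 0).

183/55

Using pₖ = aₖpₖ₋₁ + pₖ₋₂, qₖ = aₖqₖ₋₁ + qₖ₋₂ (with p₋₁=1, p₋₂=0, q₋₁=0, q₋₂=1):
  k=0: a=3, p=3, q=1
  k=1: a=3, p=10, q=3
  k=2: a=18, p=183, q=55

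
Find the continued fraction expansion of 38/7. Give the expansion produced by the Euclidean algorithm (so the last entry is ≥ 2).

38 = 5*7 + 3
7 = 2*3 + 1
3 = 3*1 + 0  (stop)
So 38/7 = [5; 2, 3].

[5; 2, 3]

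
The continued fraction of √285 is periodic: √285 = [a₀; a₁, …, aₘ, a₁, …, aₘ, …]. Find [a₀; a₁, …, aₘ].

a₀ = ⌊√285⌋ = 16.
With m₀=0, d₀=1 and mₖ₊₁ = dₖaₖ − mₖ, dₖ₊₁ = (n − mₖ₊₁²)/dₖ, aₖ₊₁ = ⌊(a₀+mₖ₊₁)/dₖ₊₁⌋:
  k=1: m=16, d=29, a=1
  k=2: m=13, d=4, a=7
  k=3: m=15, d=15, a=2
  k=4: m=15, d=4, a=7
  k=5: m=13, d=29, a=1
  k=6: m=16, d=1, a=32
d=1 and a=2a₀=32 at k=6, so the next step gives (m, d) = (16, 29) again — its k=1 value — and the period has length 6.

[16; 1, 7, 2, 7, 1, 32]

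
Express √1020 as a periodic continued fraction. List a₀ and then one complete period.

[31; 1, 14, 1, 62]

a₀ = ⌊√1020⌋ = 31.
With m₀=0, d₀=1 and mₖ₊₁ = dₖaₖ − mₖ, dₖ₊₁ = (n − mₖ₊₁²)/dₖ, aₖ₊₁ = ⌊(a₀+mₖ₊₁)/dₖ₊₁⌋:
  k=1: m=31, d=59, a=1
  k=2: m=28, d=4, a=14
  k=3: m=28, d=59, a=1
  k=4: m=31, d=1, a=62
d=1 and a=2a₀=62 at k=4, so the next step gives (m, d) = (31, 59) again — its k=1 value — and the period has length 4.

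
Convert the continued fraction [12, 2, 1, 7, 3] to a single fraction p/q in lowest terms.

Fold from the inside: start with 3/1.
  7 + 1/3 = 22/3
  1 + 3/22 = 25/22
  2 + 22/25 = 72/25
  12 + 25/72 = 889/72

889/72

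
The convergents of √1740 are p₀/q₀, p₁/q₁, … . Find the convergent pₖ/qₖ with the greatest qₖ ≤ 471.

√1740 = [41; 1, 2, 2, 20, 2, 2, 1, 82, …] (period length 8).
Convergents:
  p_0/q_0 = 41/1
  p_1/q_1 = 42/1
  p_2/q_2 = 125/3
  p_3/q_3 = 292/7
  p_4/q_4 = 5965/143
  p_5/q_5 = 12222/293
  p_6/q_6 = 30409/729
q_5 = 293 ≤ 471 < 729 = q_6, so the answer is 12222/293.

12222/293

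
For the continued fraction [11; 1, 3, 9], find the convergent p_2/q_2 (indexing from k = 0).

Using pₖ = aₖpₖ₋₁ + pₖ₋₂, qₖ = aₖqₖ₋₁ + qₖ₋₂ (with p₋₁=1, p₋₂=0, q₋₁=0, q₋₂=1):
  k=0: a=11, p=11, q=1
  k=1: a=1, p=12, q=1
  k=2: a=3, p=47, q=4

47/4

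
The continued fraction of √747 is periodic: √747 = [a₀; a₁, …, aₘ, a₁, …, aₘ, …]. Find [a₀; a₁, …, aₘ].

[27; 3, 54]

a₀ = ⌊√747⌋ = 27.
With m₀=0, d₀=1 and mₖ₊₁ = dₖaₖ − mₖ, dₖ₊₁ = (n − mₖ₊₁²)/dₖ, aₖ₊₁ = ⌊(a₀+mₖ₊₁)/dₖ₊₁⌋:
  k=1: m=27, d=18, a=3
  k=2: m=27, d=1, a=54
d=1 and a=2a₀=54 at k=2, so the next step gives (m, d) = (27, 18) again — its k=1 value — and the period has length 2.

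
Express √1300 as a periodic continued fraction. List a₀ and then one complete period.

[36; 18, 72]

a₀ = ⌊√1300⌋ = 36.
With m₀=0, d₀=1 and mₖ₊₁ = dₖaₖ − mₖ, dₖ₊₁ = (n − mₖ₊₁²)/dₖ, aₖ₊₁ = ⌊(a₀+mₖ₊₁)/dₖ₊₁⌋:
  k=1: m=36, d=4, a=18
  k=2: m=36, d=1, a=72
d=1 and a=2a₀=72 at k=2, so the next step gives (m, d) = (36, 4) again — its k=1 value — and the period has length 2.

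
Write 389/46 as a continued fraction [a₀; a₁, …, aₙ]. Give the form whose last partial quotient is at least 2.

389 = 8·46 + 21
46 = 2·21 + 4
21 = 5·4 + 1
4 = 4·1 + 0  (stop)
So 389/46 = [8; 2, 5, 4].

[8; 2, 5, 4]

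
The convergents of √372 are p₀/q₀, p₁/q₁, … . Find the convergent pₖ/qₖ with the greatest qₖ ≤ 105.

1678/87

√372 = [19; 3, 2, 12, 2, 3, 38, …] (period length 6).
Convergents:
  p_0/q_0 = 19/1
  p_1/q_1 = 58/3
  p_2/q_2 = 135/7
  p_3/q_3 = 1678/87
  p_4/q_4 = 3491/181
q_3 = 87 ≤ 105 < 181 = q_4, so the answer is 1678/87.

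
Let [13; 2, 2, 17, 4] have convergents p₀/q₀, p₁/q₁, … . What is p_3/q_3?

1166/87

Using pₖ = aₖpₖ₋₁ + pₖ₋₂, qₖ = aₖqₖ₋₁ + qₖ₋₂ (with p₋₁=1, p₋₂=0, q₋₁=0, q₋₂=1):
  k=0: a=13, p=13, q=1
  k=1: a=2, p=27, q=2
  k=2: a=2, p=67, q=5
  k=3: a=17, p=1166, q=87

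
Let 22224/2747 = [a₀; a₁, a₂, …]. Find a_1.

22224 = 8·2747 + 248   →  a_0 = 8
2747 = 11·248 + 19   →  a_1 = 11

11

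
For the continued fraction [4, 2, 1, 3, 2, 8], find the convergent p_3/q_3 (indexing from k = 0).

Using pₖ = aₖpₖ₋₁ + pₖ₋₂, qₖ = aₖqₖ₋₁ + qₖ₋₂ (with p₋₁=1, p₋₂=0, q₋₁=0, q₋₂=1):
  k=0: a=4, p=4, q=1
  k=1: a=2, p=9, q=2
  k=2: a=1, p=13, q=3
  k=3: a=3, p=48, q=11

48/11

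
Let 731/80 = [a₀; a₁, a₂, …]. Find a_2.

3

731 = 9·80 + 11   →  a_0 = 9
80 = 7·11 + 3   →  a_1 = 7
11 = 3·3 + 2   →  a_2 = 3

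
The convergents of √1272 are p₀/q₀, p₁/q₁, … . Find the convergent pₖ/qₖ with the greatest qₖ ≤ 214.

√1272 = [35; 1, 1, 1, 70, …] (period length 4).
Convergents:
  p_0/q_0 = 35/1
  p_1/q_1 = 36/1
  p_2/q_2 = 71/2
  p_3/q_3 = 107/3
  p_4/q_4 = 7561/212
  p_5/q_5 = 7668/215
q_4 = 212 ≤ 214 < 215 = q_5, so the answer is 7561/212.

7561/212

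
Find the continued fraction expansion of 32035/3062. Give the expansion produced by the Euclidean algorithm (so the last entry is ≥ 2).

[10; 2, 6, 10, 11, 2]

32035 = 10*3062 + 1415
3062 = 2*1415 + 232
1415 = 6*232 + 23
232 = 10*23 + 2
23 = 11*2 + 1
2 = 2*1 + 0  (stop)
So 32035/3062 = [10; 2, 6, 10, 11, 2].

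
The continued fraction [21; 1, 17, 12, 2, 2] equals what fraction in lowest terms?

Fold from the inside: start with 2/1.
  2 + 1/2 = 5/2
  12 + 2/5 = 62/5
  17 + 5/62 = 1059/62
  1 + 62/1059 = 1121/1059
  21 + 1059/1121 = 24600/1121

24600/1121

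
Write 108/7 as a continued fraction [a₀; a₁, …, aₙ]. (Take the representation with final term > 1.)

[15; 2, 3]

108 = 15×7 + 3
7 = 2×3 + 1
3 = 3×1 + 0  (stop)
So 108/7 = [15; 2, 3].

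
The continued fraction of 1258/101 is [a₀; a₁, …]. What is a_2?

1258 = 12·101 + 46   →  a_0 = 12
101 = 2·46 + 9   →  a_1 = 2
46 = 5·9 + 1   →  a_2 = 5

5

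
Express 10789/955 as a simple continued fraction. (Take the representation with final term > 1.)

10789 = 11*955 + 284
955 = 3*284 + 103
284 = 2*103 + 78
103 = 1*78 + 25
78 = 3*25 + 3
25 = 8*3 + 1
3 = 3*1 + 0  (stop)
So 10789/955 = [11; 3, 2, 1, 3, 8, 3].

[11; 3, 2, 1, 3, 8, 3]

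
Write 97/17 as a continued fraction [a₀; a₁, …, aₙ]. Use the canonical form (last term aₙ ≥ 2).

[5; 1, 2, 2, 2]

97 = 5*17 + 12
17 = 1*12 + 5
12 = 2*5 + 2
5 = 2*2 + 1
2 = 2*1 + 0  (stop)
So 97/17 = [5; 1, 2, 2, 2].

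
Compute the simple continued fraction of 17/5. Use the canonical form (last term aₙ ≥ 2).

[3; 2, 2]

17 = 3·5 + 2
5 = 2·2 + 1
2 = 2·1 + 0  (stop)
So 17/5 = [3; 2, 2].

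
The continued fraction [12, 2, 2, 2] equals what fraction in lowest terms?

Fold from the inside: start with 2/1.
  2 + 1/2 = 5/2
  2 + 2/5 = 12/5
  12 + 5/12 = 149/12

149/12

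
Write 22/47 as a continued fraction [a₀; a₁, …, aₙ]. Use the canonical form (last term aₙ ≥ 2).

22 = 0*47 + 22
47 = 2*22 + 3
22 = 7*3 + 1
3 = 3*1 + 0  (stop)
So 22/47 = [0; 2, 7, 3].

[0; 2, 7, 3]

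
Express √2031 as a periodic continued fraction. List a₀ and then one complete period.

[45; 15, 90]

a₀ = ⌊√2031⌋ = 45.
With m₀=0, d₀=1 and mₖ₊₁ = dₖaₖ − mₖ, dₖ₊₁ = (n − mₖ₊₁²)/dₖ, aₖ₊₁ = ⌊(a₀+mₖ₊₁)/dₖ₊₁⌋:
  k=1: m=45, d=6, a=15
  k=2: m=45, d=1, a=90
d=1 and a=2a₀=90 at k=2, so the next step gives (m, d) = (45, 6) again — its k=1 value — and the period has length 2.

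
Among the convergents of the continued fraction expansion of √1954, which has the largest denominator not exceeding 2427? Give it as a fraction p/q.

95525/2161

√1954 = [44; 4, 1, 9, 44, 9, 1, 4, 88, …] (period length 8).
Convergents:
  p_0/q_0 = 44/1
  p_1/q_1 = 177/4
  p_2/q_2 = 221/5
  p_3/q_3 = 2166/49
  p_4/q_4 = 95525/2161
  p_5/q_5 = 861891/19498
q_4 = 2161 ≤ 2427 < 19498 = q_5, so the answer is 95525/2161.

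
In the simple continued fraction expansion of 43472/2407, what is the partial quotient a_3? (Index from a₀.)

17

43472 = 18·2407 + 146   →  a_0 = 18
2407 = 16·146 + 71   →  a_1 = 16
146 = 2·71 + 4   →  a_2 = 2
71 = 17·4 + 3   →  a_3 = 17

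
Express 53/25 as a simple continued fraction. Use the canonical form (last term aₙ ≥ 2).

53 = 2·25 + 3
25 = 8·3 + 1
3 = 3·1 + 0  (stop)
So 53/25 = [2; 8, 3].

[2; 8, 3]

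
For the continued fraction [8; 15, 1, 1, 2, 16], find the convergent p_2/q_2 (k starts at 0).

Using pₖ = aₖpₖ₋₁ + pₖ₋₂, qₖ = aₖqₖ₋₁ + qₖ₋₂ (with p₋₁=1, p₋₂=0, q₋₁=0, q₋₂=1):
  k=0: a=8, p=8, q=1
  k=1: a=15, p=121, q=15
  k=2: a=1, p=129, q=16

129/16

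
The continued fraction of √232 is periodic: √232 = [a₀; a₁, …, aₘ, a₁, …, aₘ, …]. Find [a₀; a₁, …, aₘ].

a₀ = ⌊√232⌋ = 15.
With m₀=0, d₀=1 and mₖ₊₁ = dₖaₖ − mₖ, dₖ₊₁ = (n − mₖ₊₁²)/dₖ, aₖ₊₁ = ⌊(a₀+mₖ₊₁)/dₖ₊₁⌋:
  k=1: m=15, d=7, a=4
  k=2: m=13, d=9, a=3
  k=3: m=14, d=4, a=7
  k=4: m=14, d=9, a=3
  k=5: m=13, d=7, a=4
  k=6: m=15, d=1, a=30
d=1 and a=2a₀=30 at k=6, so the next step gives (m, d) = (15, 7) again — its k=1 value — and the period has length 6.

[15; 4, 3, 7, 3, 4, 30]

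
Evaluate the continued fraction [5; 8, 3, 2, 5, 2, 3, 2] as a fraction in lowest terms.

Using pₖ = aₖpₖ₋₁ + pₖ₋₂ and qₖ = aₖqₖ₋₁ + qₖ₋₂:
  k=0: a=5, p=5, q=1
  k=1: a=8, p=41, q=8
  k=2: a=3, p=128, q=25
  k=3: a=2, p=297, q=58
  k=4: a=5, p=1613, q=315
  k=5: a=2, p=3523, q=688
  k=6: a=3, p=12182, q=2379
  k=7: a=2, p=27887, q=5446

27887/5446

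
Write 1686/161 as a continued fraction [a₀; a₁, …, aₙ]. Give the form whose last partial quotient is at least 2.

1686 = 10·161 + 76
161 = 2·76 + 9
76 = 8·9 + 4
9 = 2·4 + 1
4 = 4·1 + 0  (stop)
So 1686/161 = [10; 2, 8, 2, 4].

[10; 2, 8, 2, 4]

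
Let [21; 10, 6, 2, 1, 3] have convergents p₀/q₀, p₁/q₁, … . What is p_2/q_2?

1287/61

Using pₖ = aₖpₖ₋₁ + pₖ₋₂, qₖ = aₖqₖ₋₁ + qₖ₋₂ (with p₋₁=1, p₋₂=0, q₋₁=0, q₋₂=1):
  k=0: a=21, p=21, q=1
  k=1: a=10, p=211, q=10
  k=2: a=6, p=1287, q=61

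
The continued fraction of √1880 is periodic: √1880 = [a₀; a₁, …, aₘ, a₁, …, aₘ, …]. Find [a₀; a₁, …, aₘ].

[43; 2, 1, 3, 1, 2, 86]

a₀ = ⌊√1880⌋ = 43.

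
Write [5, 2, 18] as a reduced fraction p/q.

Using pₖ = aₖpₖ₋₁ + pₖ₋₂ and qₖ = aₖqₖ₋₁ + qₖ₋₂:
  k=0: a=5, p=5, q=1
  k=1: a=2, p=11, q=2
  k=2: a=18, p=203, q=37

203/37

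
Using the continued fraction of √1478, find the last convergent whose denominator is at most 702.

√1478 = [38; 2, 4, 38, 4, 2, 76, …] (period length 6).
Convergents:
  p_0/q_0 = 38/1
  p_1/q_1 = 77/2
  p_2/q_2 = 346/9
  p_3/q_3 = 13225/344
  p_4/q_4 = 53246/1385
q_3 = 344 ≤ 702 < 1385 = q_4, so the answer is 13225/344.

13225/344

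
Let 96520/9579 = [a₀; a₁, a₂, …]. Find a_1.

96520 = 10·9579 + 730   →  a_0 = 10
9579 = 13·730 + 89   →  a_1 = 13

13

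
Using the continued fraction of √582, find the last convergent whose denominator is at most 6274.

74497/3088

√582 = [24; 8, 48, …] (period length 2).
Convergents:
  p_0/q_0 = 24/1
  p_1/q_1 = 193/8
  p_2/q_2 = 9288/385
  p_3/q_3 = 74497/3088
  p_4/q_4 = 3585144/148609
q_3 = 3088 ≤ 6274 < 148609 = q_4, so the answer is 74497/3088.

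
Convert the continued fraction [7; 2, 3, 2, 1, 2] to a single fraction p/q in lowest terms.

461/62

Using pₖ = aₖpₖ₋₁ + pₖ₋₂ and qₖ = aₖqₖ₋₁ + qₖ₋₂:
  k=0: a=7, p=7, q=1
  k=1: a=2, p=15, q=2
  k=2: a=3, p=52, q=7
  k=3: a=2, p=119, q=16
  k=4: a=1, p=171, q=23
  k=5: a=2, p=461, q=62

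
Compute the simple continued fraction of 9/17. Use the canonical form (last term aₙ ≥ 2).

[0; 1, 1, 8]

9 = 0×17 + 9
17 = 1×9 + 8
9 = 1×8 + 1
8 = 8×1 + 0  (stop)
So 9/17 = [0; 1, 1, 8].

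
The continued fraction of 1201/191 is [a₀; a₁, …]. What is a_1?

3

1201 = 6·191 + 55   →  a_0 = 6
191 = 3·55 + 26   →  a_1 = 3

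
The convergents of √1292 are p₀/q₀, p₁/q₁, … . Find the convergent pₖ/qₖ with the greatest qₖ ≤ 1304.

√1292 = [35; 1, 16, 1, 70, …] (period length 4).
Convergents:
  p_0/q_0 = 35/1
  p_1/q_1 = 36/1
  p_2/q_2 = 611/17
  p_3/q_3 = 647/18
  p_4/q_4 = 45901/1277
  p_5/q_5 = 46548/1295
  p_6/q_6 = 790669/21997
q_5 = 1295 ≤ 1304 < 21997 = q_6, so the answer is 46548/1295.

46548/1295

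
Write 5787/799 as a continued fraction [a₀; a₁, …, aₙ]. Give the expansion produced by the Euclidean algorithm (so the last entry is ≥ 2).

5787 = 7*799 + 194
799 = 4*194 + 23
194 = 8*23 + 10
23 = 2*10 + 3
10 = 3*3 + 1
3 = 3*1 + 0  (stop)
So 5787/799 = [7; 4, 8, 2, 3, 3].

[7; 4, 8, 2, 3, 3]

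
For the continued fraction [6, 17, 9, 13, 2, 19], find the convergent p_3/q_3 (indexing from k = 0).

12232/2019

Using pₖ = aₖpₖ₋₁ + pₖ₋₂, qₖ = aₖqₖ₋₁ + qₖ₋₂ (with p₋₁=1, p₋₂=0, q₋₁=0, q₋₂=1):
  k=0: a=6, p=6, q=1
  k=1: a=17, p=103, q=17
  k=2: a=9, p=933, q=154
  k=3: a=13, p=12232, q=2019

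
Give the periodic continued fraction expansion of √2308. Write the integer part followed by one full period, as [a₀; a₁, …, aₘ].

a₀ = ⌊√2308⌋ = 48.
With m₀=0, d₀=1 and mₖ₊₁ = dₖaₖ − mₖ, dₖ₊₁ = (n − mₖ₊₁²)/dₖ, aₖ₊₁ = ⌊(a₀+mₖ₊₁)/dₖ₊₁⌋:
  k=1: m=48, d=4, a=24
  k=2: m=48, d=1, a=96
d=1 and a=2a₀=96 at k=2, so the next step gives (m, d) = (48, 4) again — its k=1 value — and the period has length 2.

[48; 24, 96]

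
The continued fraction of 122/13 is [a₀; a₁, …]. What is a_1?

2

122 = 9·13 + 5   →  a_0 = 9
13 = 2·5 + 3   →  a_1 = 2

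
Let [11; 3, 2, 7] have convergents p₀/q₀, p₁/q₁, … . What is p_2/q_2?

79/7

Using pₖ = aₖpₖ₋₁ + pₖ₋₂, qₖ = aₖqₖ₋₁ + qₖ₋₂ (with p₋₁=1, p₋₂=0, q₋₁=0, q₋₂=1):
  k=0: a=11, p=11, q=1
  k=1: a=3, p=34, q=3
  k=2: a=2, p=79, q=7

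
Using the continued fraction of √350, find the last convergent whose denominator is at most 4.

√350 = [18; 1, 2, 2, 2, 1, 36, …] (period length 6).
Convergents:
  p_0/q_0 = 18/1
  p_1/q_1 = 19/1
  p_2/q_2 = 56/3
  p_3/q_3 = 131/7
q_2 = 3 ≤ 4 < 7 = q_3, so the answer is 56/3.

56/3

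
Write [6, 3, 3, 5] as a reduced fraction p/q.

Using pₖ = aₖpₖ₋₁ + pₖ₋₂ and qₖ = aₖqₖ₋₁ + qₖ₋₂:
  k=0: a=6, p=6, q=1
  k=1: a=3, p=19, q=3
  k=2: a=3, p=63, q=10
  k=3: a=5, p=334, q=53

334/53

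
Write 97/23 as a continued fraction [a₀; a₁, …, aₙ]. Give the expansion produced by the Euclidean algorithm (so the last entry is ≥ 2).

[4; 4, 1, 1, 2]

97 = 4×23 + 5
23 = 4×5 + 3
5 = 1×3 + 2
3 = 1×2 + 1
2 = 2×1 + 0  (stop)
So 97/23 = [4; 4, 1, 1, 2].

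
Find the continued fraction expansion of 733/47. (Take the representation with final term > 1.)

733 = 15·47 + 28
47 = 1·28 + 19
28 = 1·19 + 9
19 = 2·9 + 1
9 = 9·1 + 0  (stop)
So 733/47 = [15; 1, 1, 2, 9].

[15; 1, 1, 2, 9]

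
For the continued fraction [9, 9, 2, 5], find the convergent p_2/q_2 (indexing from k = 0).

173/19

Using pₖ = aₖpₖ₋₁ + pₖ₋₂, qₖ = aₖqₖ₋₁ + qₖ₋₂ (with p₋₁=1, p₋₂=0, q₋₁=0, q₋₂=1):
  k=0: a=9, p=9, q=1
  k=1: a=9, p=82, q=9
  k=2: a=2, p=173, q=19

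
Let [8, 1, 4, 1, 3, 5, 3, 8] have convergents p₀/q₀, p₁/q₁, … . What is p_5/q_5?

1068/121

Using pₖ = aₖpₖ₋₁ + pₖ₋₂, qₖ = aₖqₖ₋₁ + qₖ₋₂ (with p₋₁=1, p₋₂=0, q₋₁=0, q₋₂=1):
  k=0: a=8, p=8, q=1
  k=1: a=1, p=9, q=1
  k=2: a=4, p=44, q=5
  k=3: a=1, p=53, q=6
  k=4: a=3, p=203, q=23
  k=5: a=5, p=1068, q=121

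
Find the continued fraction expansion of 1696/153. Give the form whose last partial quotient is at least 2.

[11; 11, 1, 3, 3]

1696 = 11*153 + 13
153 = 11*13 + 10
13 = 1*10 + 3
10 = 3*3 + 1
3 = 3*1 + 0  (stop)
So 1696/153 = [11; 11, 1, 3, 3].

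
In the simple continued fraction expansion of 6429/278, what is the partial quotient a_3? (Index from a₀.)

16

6429 = 23·278 + 35   →  a_0 = 23
278 = 7·35 + 33   →  a_1 = 7
35 = 1·33 + 2   →  a_2 = 1
33 = 16·2 + 1   →  a_3 = 16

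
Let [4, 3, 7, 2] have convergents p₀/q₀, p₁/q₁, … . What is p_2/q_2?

95/22

Using pₖ = aₖpₖ₋₁ + pₖ₋₂, qₖ = aₖqₖ₋₁ + qₖ₋₂ (with p₋₁=1, p₋₂=0, q₋₁=0, q₋₂=1):
  k=0: a=4, p=4, q=1
  k=1: a=3, p=13, q=3
  k=2: a=7, p=95, q=22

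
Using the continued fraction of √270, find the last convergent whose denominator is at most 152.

2284/139

√270 = [16; 2, 3, 6, 3, 2, 32, …] (period length 6).
Convergents:
  p_0/q_0 = 16/1
  p_1/q_1 = 33/2
  p_2/q_2 = 115/7
  p_3/q_3 = 723/44
  p_4/q_4 = 2284/139
  p_5/q_5 = 5291/322
q_4 = 139 ≤ 152 < 322 = q_5, so the answer is 2284/139.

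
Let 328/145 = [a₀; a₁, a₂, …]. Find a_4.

328 = 2·145 + 38   →  a_0 = 2
145 = 3·38 + 31   →  a_1 = 3
38 = 1·31 + 7   →  a_2 = 1
31 = 4·7 + 3   →  a_3 = 4
7 = 2·3 + 1   →  a_4 = 2

2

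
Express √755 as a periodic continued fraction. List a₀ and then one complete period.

a₀ = ⌊√755⌋ = 27.

[27; 2, 10, 2, 54]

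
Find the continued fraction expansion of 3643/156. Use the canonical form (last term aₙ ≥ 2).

[23; 2, 1, 5, 9]

3643 = 23·156 + 55
156 = 2·55 + 46
55 = 1·46 + 9
46 = 5·9 + 1
9 = 9·1 + 0  (stop)
So 3643/156 = [23; 2, 1, 5, 9].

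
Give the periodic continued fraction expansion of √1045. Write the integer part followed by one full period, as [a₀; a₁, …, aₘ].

a₀ = ⌊√1045⌋ = 32.
With m₀=0, d₀=1 and mₖ₊₁ = dₖaₖ − mₖ, dₖ₊₁ = (n − mₖ₊₁²)/dₖ, aₖ₊₁ = ⌊(a₀+mₖ₊₁)/dₖ₊₁⌋:
  k=1: m=32, d=21, a=3
  k=2: m=31, d=4, a=15
  k=3: m=29, d=51, a=1
  k=4: m=22, d=11, a=4
  k=5: m=22, d=51, a=1
  k=6: m=29, d=4, a=15
  k=7: m=31, d=21, a=3
  k=8: m=32, d=1, a=64
d=1 and a=2a₀=64 at k=8, so the next step gives (m, d) = (32, 21) again — its k=1 value — and the period has length 8.

[32; 3, 15, 1, 4, 1, 15, 3, 64]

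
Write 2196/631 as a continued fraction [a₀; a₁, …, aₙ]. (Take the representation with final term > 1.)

[3; 2, 12, 8, 3]

2196 = 3·631 + 303
631 = 2·303 + 25
303 = 12·25 + 3
25 = 8·3 + 1
3 = 3·1 + 0  (stop)
So 2196/631 = [3; 2, 12, 8, 3].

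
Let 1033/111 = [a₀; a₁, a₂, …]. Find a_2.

3

1033 = 9·111 + 34   →  a_0 = 9
111 = 3·34 + 9   →  a_1 = 3
34 = 3·9 + 7   →  a_2 = 3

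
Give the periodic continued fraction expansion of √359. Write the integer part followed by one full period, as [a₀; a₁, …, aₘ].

a₀ = ⌊√359⌋ = 18.
With m₀=0, d₀=1 and mₖ₊₁ = dₖaₖ − mₖ, dₖ₊₁ = (n − mₖ₊₁²)/dₖ, aₖ₊₁ = ⌊(a₀+mₖ₊₁)/dₖ₊₁⌋:
  k=1: m=18, d=35, a=1
  k=2: m=17, d=2, a=17
  k=3: m=17, d=35, a=1
  k=4: m=18, d=1, a=36
d=1 and a=2a₀=36 at k=4, so the next step gives (m, d) = (18, 35) again — its k=1 value — and the period has length 4.

[18; 1, 17, 1, 36]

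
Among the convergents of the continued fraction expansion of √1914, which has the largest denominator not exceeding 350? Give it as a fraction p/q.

15181/347

√1914 = [43; 1, 2, 1, 86, …] (period length 4).
Convergents:
  p_0/q_0 = 43/1
  p_1/q_1 = 44/1
  p_2/q_2 = 131/3
  p_3/q_3 = 175/4
  p_4/q_4 = 15181/347
  p_5/q_5 = 15356/351
q_4 = 347 ≤ 350 < 351 = q_5, so the answer is 15181/347.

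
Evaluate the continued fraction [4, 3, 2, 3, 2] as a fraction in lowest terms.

Fold from the inside: start with 2/1.
  3 + 1/2 = 7/2
  2 + 2/7 = 16/7
  3 + 7/16 = 55/16
  4 + 16/55 = 236/55

236/55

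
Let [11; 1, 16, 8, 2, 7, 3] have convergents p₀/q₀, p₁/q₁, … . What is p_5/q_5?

25961/2174

Using pₖ = aₖpₖ₋₁ + pₖ₋₂, qₖ = aₖqₖ₋₁ + qₖ₋₂ (with p₋₁=1, p₋₂=0, q₋₁=0, q₋₂=1):
  k=0: a=11, p=11, q=1
  k=1: a=1, p=12, q=1
  k=2: a=16, p=203, q=17
  k=3: a=8, p=1636, q=137
  k=4: a=2, p=3475, q=291
  k=5: a=7, p=25961, q=2174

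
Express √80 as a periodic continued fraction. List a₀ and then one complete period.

a₀ = ⌊√80⌋ = 8.
With m₀=0, d₀=1 and mₖ₊₁ = dₖaₖ − mₖ, dₖ₊₁ = (n − mₖ₊₁²)/dₖ, aₖ₊₁ = ⌊(a₀+mₖ₊₁)/dₖ₊₁⌋:
  k=1: m=8, d=16, a=1
  k=2: m=8, d=1, a=16
d=1 and a=2a₀=16 at k=2, so the next step gives (m, d) = (8, 16) again — its k=1 value — and the period has length 2.

[8; 1, 16]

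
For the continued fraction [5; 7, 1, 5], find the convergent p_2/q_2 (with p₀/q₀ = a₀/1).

Using pₖ = aₖpₖ₋₁ + pₖ₋₂, qₖ = aₖqₖ₋₁ + qₖ₋₂ (with p₋₁=1, p₋₂=0, q₋₁=0, q₋₂=1):
  k=0: a=5, p=5, q=1
  k=1: a=7, p=36, q=7
  k=2: a=1, p=41, q=8

41/8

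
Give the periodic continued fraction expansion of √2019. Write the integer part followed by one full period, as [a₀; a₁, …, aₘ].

a₀ = ⌊√2019⌋ = 44.
With m₀=0, d₀=1 and mₖ₊₁ = dₖaₖ − mₖ, dₖ₊₁ = (n − mₖ₊₁²)/dₖ, aₖ₊₁ = ⌊(a₀+mₖ₊₁)/dₖ₊₁⌋:
  k=1: m=44, d=83, a=1
  k=2: m=39, d=6, a=13
  k=3: m=39, d=83, a=1
  k=4: m=44, d=1, a=88
d=1 and a=2a₀=88 at k=4, so the next step gives (m, d) = (44, 83) again — its k=1 value — and the period has length 4.

[44; 1, 13, 1, 88]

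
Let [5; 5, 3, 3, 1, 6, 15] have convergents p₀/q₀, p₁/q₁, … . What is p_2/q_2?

83/16

Using pₖ = aₖpₖ₋₁ + pₖ₋₂, qₖ = aₖqₖ₋₁ + qₖ₋₂ (with p₋₁=1, p₋₂=0, q₋₁=0, q₋₂=1):
  k=0: a=5, p=5, q=1
  k=1: a=5, p=26, q=5
  k=2: a=3, p=83, q=16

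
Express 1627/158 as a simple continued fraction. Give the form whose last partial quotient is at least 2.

[10; 3, 2, 1, 3, 4]

1627 = 10*158 + 47
158 = 3*47 + 17
47 = 2*17 + 13
17 = 1*13 + 4
13 = 3*4 + 1
4 = 4*1 + 0  (stop)
So 1627/158 = [10; 3, 2, 1, 3, 4].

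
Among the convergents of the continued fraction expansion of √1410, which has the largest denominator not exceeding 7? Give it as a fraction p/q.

75/2

√1410 = [37; 1, 1, 4, 1, 1, 74, …] (period length 6).
Convergents:
  p_0/q_0 = 37/1
  p_1/q_1 = 38/1
  p_2/q_2 = 75/2
  p_3/q_3 = 338/9
q_2 = 2 ≤ 7 < 9 = q_3, so the answer is 75/2.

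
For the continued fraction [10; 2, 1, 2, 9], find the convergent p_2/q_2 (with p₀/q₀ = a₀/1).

31/3

Using pₖ = aₖpₖ₋₁ + pₖ₋₂, qₖ = aₖqₖ₋₁ + qₖ₋₂ (with p₋₁=1, p₋₂=0, q₋₁=0, q₋₂=1):
  k=0: a=10, p=10, q=1
  k=1: a=2, p=21, q=2
  k=2: a=1, p=31, q=3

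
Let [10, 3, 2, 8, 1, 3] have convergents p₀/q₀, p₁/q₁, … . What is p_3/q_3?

Using pₖ = aₖpₖ₋₁ + pₖ₋₂, qₖ = aₖqₖ₋₁ + qₖ₋₂ (with p₋₁=1, p₋₂=0, q₋₁=0, q₋₂=1):
  k=0: a=10, p=10, q=1
  k=1: a=3, p=31, q=3
  k=2: a=2, p=72, q=7
  k=3: a=8, p=607, q=59

607/59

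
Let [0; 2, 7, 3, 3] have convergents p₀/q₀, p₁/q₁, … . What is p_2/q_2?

Using pₖ = aₖpₖ₋₁ + pₖ₋₂, qₖ = aₖqₖ₋₁ + qₖ₋₂ (with p₋₁=1, p₋₂=0, q₋₁=0, q₋₂=1):
  k=0: a=0, p=0, q=1
  k=1: a=2, p=1, q=2
  k=2: a=7, p=7, q=15

7/15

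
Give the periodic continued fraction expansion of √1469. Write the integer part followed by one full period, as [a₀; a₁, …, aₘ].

[38; 3, 18, 1, 4, 1, 18, 3, 76]

a₀ = ⌊√1469⌋ = 38.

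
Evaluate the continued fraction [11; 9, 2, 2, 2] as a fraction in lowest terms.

1255/113

Using pₖ = aₖpₖ₋₁ + pₖ₋₂ and qₖ = aₖqₖ₋₁ + qₖ₋₂:
  k=0: a=11, p=11, q=1
  k=1: a=9, p=100, q=9
  k=2: a=2, p=211, q=19
  k=3: a=2, p=522, q=47
  k=4: a=2, p=1255, q=113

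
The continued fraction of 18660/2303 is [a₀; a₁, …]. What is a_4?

7

18660 = 8·2303 + 236   →  a_0 = 8
2303 = 9·236 + 179   →  a_1 = 9
236 = 1·179 + 57   →  a_2 = 1
179 = 3·57 + 8   →  a_3 = 3
57 = 7·8 + 1   →  a_4 = 7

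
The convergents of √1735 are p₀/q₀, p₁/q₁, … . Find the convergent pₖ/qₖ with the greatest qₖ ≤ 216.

3124/75

√1735 = [41; 1, 1, 1, 7, 1, 1, 1, 82, …] (period length 8).
Convergents:
  p_0/q_0 = 41/1
  p_1/q_1 = 42/1
  p_2/q_2 = 83/2
  p_3/q_3 = 125/3
  p_4/q_4 = 958/23
  p_5/q_5 = 1083/26
  p_6/q_6 = 2041/49
  p_7/q_7 = 3124/75
  p_8/q_8 = 258209/6199
q_7 = 75 ≤ 216 < 6199 = q_8, so the answer is 3124/75.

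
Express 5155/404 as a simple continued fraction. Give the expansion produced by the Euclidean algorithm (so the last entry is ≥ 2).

[12; 1, 3, 6, 16]

5155 = 12*404 + 307
404 = 1*307 + 97
307 = 3*97 + 16
97 = 6*16 + 1
16 = 16*1 + 0  (stop)
So 5155/404 = [12; 1, 3, 6, 16].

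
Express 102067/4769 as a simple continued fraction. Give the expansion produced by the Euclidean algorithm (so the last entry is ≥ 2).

102067 = 21·4769 + 1918
4769 = 2·1918 + 933
1918 = 2·933 + 52
933 = 17·52 + 49
52 = 1·49 + 3
49 = 16·3 + 1
3 = 3·1 + 0  (stop)
So 102067/4769 = [21; 2, 2, 17, 1, 16, 3].

[21; 2, 2, 17, 1, 16, 3]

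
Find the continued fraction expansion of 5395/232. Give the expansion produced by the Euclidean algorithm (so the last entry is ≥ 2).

[23; 3, 1, 13, 1, 3]

5395 = 23×232 + 59
232 = 3×59 + 55
59 = 1×55 + 4
55 = 13×4 + 3
4 = 1×3 + 1
3 = 3×1 + 0  (stop)
So 5395/232 = [23; 3, 1, 13, 1, 3].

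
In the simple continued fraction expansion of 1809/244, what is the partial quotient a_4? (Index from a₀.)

1809 = 7·244 + 101   →  a_0 = 7
244 = 2·101 + 42   →  a_1 = 2
101 = 2·42 + 17   →  a_2 = 2
42 = 2·17 + 8   →  a_3 = 2
17 = 2·8 + 1   →  a_4 = 2

2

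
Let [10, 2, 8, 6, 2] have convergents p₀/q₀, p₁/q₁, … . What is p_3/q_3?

Using pₖ = aₖpₖ₋₁ + pₖ₋₂, qₖ = aₖqₖ₋₁ + qₖ₋₂ (with p₋₁=1, p₋₂=0, q₋₁=0, q₋₂=1):
  k=0: a=10, p=10, q=1
  k=1: a=2, p=21, q=2
  k=2: a=8, p=178, q=17
  k=3: a=6, p=1089, q=104

1089/104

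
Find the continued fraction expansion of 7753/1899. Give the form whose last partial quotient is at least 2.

[4; 12, 10, 2, 7]

7753 = 4×1899 + 157
1899 = 12×157 + 15
157 = 10×15 + 7
15 = 2×7 + 1
7 = 7×1 + 0  (stop)
So 7753/1899 = [4; 12, 10, 2, 7].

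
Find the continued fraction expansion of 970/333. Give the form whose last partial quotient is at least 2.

[2; 1, 10, 2, 14]

970 = 2·333 + 304
333 = 1·304 + 29
304 = 10·29 + 14
29 = 2·14 + 1
14 = 14·1 + 0  (stop)
So 970/333 = [2; 1, 10, 2, 14].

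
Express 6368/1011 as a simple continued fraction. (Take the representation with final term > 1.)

6368 = 6×1011 + 302
1011 = 3×302 + 105
302 = 2×105 + 92
105 = 1×92 + 13
92 = 7×13 + 1
13 = 13×1 + 0  (stop)
So 6368/1011 = [6; 3, 2, 1, 7, 13].

[6; 3, 2, 1, 7, 13]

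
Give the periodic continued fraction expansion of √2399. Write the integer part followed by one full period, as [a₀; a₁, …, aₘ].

[48; 1, 47, 1, 96]

a₀ = ⌊√2399⌋ = 48.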